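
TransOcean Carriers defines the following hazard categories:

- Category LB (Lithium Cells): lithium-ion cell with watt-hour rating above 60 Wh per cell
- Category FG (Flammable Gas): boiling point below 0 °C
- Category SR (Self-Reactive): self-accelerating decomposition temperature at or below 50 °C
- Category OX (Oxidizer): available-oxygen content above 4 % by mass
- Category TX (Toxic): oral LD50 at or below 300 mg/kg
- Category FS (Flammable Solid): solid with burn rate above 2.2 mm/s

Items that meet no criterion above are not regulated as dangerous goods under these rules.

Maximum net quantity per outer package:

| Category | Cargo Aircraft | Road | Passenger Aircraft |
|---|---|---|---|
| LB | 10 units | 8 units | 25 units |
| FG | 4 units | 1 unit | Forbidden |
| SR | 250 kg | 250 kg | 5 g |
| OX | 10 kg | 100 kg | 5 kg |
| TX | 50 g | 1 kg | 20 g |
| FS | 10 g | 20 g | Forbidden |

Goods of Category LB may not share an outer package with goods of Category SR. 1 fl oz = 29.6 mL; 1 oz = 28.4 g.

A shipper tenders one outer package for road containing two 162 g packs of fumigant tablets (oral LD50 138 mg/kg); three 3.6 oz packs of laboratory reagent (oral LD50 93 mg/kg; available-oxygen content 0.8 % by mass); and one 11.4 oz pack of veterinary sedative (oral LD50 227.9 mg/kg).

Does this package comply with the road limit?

The fumigant tablets have oral LD50 138 mg/kg, which is ≤ 300 mg/kg, so they are Category TX (Toxic).
The laboratory reagent has oral LD50 93 mg/kg, which is ≤ 300 mg/kg, so it is Category TX (Toxic).
The veterinary sedative has oral LD50 227.9 mg/kg, which is ≤ 300 mg/kg, so it is Category TX (Toxic).
Category TX net quantity: (two 162 g packs = 324 g) + (three 3.6 oz packs = 306.72 g) + (one 11.4 oz pack = 323.76 g) = 954.48 g.
954.48 g is within the road limit of 1 kg for Category TX.

Yes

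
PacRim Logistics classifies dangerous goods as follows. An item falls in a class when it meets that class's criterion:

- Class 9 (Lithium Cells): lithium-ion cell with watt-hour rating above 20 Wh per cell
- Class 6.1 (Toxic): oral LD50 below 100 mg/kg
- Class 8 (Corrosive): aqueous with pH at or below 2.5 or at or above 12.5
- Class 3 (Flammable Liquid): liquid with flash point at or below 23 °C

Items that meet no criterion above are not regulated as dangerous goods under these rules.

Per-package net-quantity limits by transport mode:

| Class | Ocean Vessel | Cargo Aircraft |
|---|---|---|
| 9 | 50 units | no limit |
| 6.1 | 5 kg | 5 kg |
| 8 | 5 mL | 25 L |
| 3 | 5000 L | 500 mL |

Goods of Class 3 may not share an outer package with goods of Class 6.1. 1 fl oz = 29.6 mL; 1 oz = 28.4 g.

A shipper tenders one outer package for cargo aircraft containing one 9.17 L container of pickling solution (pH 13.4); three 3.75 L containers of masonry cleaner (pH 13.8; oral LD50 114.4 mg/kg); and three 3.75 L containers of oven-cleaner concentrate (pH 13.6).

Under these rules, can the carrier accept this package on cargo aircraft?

With pH 13.4 (≥ 12.5), the pickling solution falls in Class 8.
With pH 13.8 (≥ 12.5), the masonry cleaner falls in Class 8.
With pH 13.6 (≥ 12.5), the oven-cleaner concentrate falls in Class 8.
Total Class 8: 9.17 L + (three 3.75 L containers = 11.25 L) + (three 3.75 L containers = 11.25 L) = 31.67 L.
That exceeds the Class 8 cargo aircraft limit of 25 L.

No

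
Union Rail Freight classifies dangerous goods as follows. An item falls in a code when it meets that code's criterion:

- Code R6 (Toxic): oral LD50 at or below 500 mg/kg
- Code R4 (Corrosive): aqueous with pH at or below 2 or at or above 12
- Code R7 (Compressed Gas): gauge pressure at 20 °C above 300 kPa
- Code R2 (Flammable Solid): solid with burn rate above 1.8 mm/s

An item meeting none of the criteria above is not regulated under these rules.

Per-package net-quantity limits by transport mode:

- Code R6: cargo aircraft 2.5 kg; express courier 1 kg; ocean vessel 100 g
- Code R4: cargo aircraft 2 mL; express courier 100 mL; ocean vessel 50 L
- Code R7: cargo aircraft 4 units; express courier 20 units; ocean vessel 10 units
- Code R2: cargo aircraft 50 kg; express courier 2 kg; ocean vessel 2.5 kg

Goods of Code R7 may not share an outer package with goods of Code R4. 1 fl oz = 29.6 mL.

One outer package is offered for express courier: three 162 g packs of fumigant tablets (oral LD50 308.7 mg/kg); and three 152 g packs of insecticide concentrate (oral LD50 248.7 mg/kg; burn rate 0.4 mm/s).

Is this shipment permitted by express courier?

Oral LD50 308.7 mg/kg meets the Code R6 criterion (Toxic), so the fumigant tablets are Code R6.
Oral LD50 248.7 mg/kg meets the Code R6 criterion (Toxic), so the insecticide concentrate is Code R6.
Total Code R6: (three 162 g packs = 486 g) + (three 152 g packs = 456 g) = 942 g.
942 g ≤ 1 kg (express courier limit, Code R6) — within limit.

Yes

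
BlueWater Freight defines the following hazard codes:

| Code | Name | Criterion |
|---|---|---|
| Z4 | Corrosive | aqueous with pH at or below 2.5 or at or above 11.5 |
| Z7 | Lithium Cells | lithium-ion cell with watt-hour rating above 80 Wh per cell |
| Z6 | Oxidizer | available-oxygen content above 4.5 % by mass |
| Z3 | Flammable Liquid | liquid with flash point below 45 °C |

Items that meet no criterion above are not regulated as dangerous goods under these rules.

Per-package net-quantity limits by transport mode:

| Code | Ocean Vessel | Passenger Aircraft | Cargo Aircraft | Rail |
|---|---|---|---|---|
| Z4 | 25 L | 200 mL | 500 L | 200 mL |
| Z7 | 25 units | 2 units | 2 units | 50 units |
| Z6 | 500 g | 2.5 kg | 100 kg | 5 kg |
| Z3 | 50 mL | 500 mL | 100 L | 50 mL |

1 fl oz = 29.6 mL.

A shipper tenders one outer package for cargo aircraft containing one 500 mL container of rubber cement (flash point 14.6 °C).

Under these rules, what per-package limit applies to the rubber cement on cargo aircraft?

100 L

Rubber cement: flash point 14.6 °C < 45 °C → Code Z3 (Flammable Liquid).
The cargo aircraft limit for Code Z3 is 100 L.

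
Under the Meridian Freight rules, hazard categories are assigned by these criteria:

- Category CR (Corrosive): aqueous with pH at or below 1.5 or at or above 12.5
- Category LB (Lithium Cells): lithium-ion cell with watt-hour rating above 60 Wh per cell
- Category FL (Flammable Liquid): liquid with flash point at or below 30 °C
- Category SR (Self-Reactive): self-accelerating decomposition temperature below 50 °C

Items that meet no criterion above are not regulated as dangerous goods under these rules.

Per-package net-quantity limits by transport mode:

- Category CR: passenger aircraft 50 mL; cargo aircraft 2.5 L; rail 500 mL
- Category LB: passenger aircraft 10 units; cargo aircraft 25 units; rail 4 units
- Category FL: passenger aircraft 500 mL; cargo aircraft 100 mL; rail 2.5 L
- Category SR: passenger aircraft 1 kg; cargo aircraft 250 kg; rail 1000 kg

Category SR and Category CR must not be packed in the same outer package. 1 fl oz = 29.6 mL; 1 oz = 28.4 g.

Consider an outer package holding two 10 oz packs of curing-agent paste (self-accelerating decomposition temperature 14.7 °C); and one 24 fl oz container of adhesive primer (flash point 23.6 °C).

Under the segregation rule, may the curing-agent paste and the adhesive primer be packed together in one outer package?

Self-accelerating decomposition temperature 14.7 °C meets the Category SR criterion (Self-Reactive), so the curing-agent paste is Category SR.
The adhesive primer has flash point 23.6 °C, which is ≤ 30 °C, so it is Category FL (Flammable Liquid).
No segregation rule bars Category SR with Category FL.

Yes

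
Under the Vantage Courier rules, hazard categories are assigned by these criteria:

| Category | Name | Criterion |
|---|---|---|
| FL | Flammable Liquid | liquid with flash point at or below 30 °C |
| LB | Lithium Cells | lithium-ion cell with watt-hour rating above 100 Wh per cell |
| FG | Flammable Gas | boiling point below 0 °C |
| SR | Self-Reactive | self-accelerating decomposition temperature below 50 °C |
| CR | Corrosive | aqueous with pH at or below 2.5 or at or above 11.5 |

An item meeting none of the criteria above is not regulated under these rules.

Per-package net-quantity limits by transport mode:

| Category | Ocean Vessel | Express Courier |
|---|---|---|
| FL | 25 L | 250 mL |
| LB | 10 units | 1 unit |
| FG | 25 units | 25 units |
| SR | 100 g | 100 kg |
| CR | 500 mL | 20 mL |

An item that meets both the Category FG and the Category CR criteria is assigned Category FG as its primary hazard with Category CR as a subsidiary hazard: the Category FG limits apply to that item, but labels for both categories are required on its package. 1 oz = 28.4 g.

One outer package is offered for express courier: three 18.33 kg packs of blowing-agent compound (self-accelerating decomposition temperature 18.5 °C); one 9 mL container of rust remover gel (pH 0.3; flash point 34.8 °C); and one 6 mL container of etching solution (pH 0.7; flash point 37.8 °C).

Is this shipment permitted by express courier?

Self-accelerating decomposition temperature 18.5 °C meets the Category SR criterion (Self-Reactive), so the blowing-agent compound is Category SR.
pH 0.3 meets the Category CR criterion (Corrosive), so the rust remover gel is Category CR.
With pH 0.7 (≤ 2.5), the etching solution falls in Category CR.
Total Category CR: 9 mL + 6 mL = 15 mL.
15 mL is within the express courier limit of 20 mL for Category CR.
Category SR quantity: three 18.33 kg packs = 54.99 kg.
54.99 kg ≤ 100 kg (express courier limit, Category SR) — within limit.
Every hazard category is within its express courier limit and no segregation rule is violated.

Yes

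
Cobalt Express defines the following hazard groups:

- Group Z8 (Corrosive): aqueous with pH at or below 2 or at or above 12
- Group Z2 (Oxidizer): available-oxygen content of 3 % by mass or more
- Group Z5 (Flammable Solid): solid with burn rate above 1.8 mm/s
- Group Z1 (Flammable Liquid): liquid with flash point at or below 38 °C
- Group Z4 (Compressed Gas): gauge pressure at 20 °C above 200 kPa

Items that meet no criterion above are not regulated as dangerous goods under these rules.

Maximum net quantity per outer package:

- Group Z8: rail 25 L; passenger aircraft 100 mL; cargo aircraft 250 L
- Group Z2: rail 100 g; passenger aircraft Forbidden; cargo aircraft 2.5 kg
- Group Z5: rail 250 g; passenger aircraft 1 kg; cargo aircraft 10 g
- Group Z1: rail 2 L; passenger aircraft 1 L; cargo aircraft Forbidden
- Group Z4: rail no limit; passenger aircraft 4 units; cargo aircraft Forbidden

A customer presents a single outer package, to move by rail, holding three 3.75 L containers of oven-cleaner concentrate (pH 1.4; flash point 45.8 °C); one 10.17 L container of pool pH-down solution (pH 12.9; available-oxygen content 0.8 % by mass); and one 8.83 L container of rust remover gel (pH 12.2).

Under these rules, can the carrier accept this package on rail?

pH 1.4 meets the Group Z8 criterion (Corrosive), so the oven-cleaner concentrate is Group Z8.
Pool pH-down solution: pH 12.9 ≥ 12 → Group Z8 (Corrosive).
The rust remover gel has pH 12.2, which is ≥ 12, so it is Group Z8 (Corrosive).
Total Group Z8: (three 3.75 L containers = 11.25 L) + 10.17 L + 8.83 L = 30.25 L.
30.25 L exceeds the rail limit of 25 L for Group Z8.

No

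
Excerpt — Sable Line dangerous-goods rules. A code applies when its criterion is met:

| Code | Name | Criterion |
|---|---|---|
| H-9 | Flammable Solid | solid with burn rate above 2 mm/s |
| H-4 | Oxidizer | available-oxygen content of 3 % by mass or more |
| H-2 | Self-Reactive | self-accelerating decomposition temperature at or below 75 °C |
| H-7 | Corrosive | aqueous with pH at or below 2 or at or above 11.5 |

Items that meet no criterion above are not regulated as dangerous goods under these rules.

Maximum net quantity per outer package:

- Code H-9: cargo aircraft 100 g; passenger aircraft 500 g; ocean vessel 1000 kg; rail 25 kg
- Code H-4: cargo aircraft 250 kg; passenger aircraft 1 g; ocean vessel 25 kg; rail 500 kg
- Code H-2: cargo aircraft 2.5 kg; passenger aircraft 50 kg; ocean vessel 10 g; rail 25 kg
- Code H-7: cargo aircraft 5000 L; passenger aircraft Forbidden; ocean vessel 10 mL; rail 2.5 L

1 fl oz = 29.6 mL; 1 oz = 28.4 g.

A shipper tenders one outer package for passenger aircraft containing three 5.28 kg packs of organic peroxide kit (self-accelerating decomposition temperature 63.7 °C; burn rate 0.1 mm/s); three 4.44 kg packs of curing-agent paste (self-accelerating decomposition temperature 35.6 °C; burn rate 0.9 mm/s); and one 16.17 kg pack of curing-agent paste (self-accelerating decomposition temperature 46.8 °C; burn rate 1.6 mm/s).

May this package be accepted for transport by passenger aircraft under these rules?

Yes

With self-accelerating decomposition temperature 63.7 °C (≤ 75 °C), the organic peroxide kit falls in Code H-2.
Self-accelerating decomposition temperature 35.6 °C meets the Code H-2 criterion (Self-Reactive), so the curing-agent paste is Code H-2.
The curing-agent paste has self-accelerating decomposition temperature 46.8 °C, which is ≤ 75 °C, so it is Code H-2 (Self-Reactive).
Code H-2 net quantity: (three 5.28 kg packs = 15.84 kg) + (three 4.44 kg packs = 13.32 kg) + 16.17 kg = 45.33 kg.
That is within the Code H-2 passenger aircraft limit of 50 kg.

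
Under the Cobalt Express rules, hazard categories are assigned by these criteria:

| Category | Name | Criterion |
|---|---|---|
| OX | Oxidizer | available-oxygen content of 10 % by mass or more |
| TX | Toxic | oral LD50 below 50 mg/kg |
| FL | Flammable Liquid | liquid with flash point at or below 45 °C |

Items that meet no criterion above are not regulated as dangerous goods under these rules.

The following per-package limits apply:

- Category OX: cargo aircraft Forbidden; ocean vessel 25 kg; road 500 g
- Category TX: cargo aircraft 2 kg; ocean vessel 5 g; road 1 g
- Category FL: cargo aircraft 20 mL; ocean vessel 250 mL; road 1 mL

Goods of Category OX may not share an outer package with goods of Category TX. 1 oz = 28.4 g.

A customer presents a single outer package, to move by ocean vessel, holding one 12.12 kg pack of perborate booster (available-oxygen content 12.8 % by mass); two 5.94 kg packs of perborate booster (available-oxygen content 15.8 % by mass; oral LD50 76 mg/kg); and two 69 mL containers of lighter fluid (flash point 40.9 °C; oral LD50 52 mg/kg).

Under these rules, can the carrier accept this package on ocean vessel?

Yes

The perborate booster has available-oxygen content 12.8 % by mass, which is ≥ 10 % by mass, so it is Category OX (Oxidizer).
The perborate booster has available-oxygen content 15.8 % by mass, which is ≥ 10 % by mass, so it is Category OX (Oxidizer).
With flash point 40.9 °C (≤ 45 °C), the lighter fluid falls in Category FL.
Category OX net quantity: 12.12 kg + (two 5.94 kg packs = 11.88 kg) = 24 kg.
24 kg ≤ 25 kg (ocean vessel limit, Category OX) — within limit.
Category FL quantity: two 69 mL containers = 138 mL.
138 mL is within the ocean vessel limit of 250 mL for Category FL.
The segregation rule (Category OX with Category TX) does not apply to Category OX with Category FL.
Every hazard category is within its ocean vessel limit and no segregation rule is violated.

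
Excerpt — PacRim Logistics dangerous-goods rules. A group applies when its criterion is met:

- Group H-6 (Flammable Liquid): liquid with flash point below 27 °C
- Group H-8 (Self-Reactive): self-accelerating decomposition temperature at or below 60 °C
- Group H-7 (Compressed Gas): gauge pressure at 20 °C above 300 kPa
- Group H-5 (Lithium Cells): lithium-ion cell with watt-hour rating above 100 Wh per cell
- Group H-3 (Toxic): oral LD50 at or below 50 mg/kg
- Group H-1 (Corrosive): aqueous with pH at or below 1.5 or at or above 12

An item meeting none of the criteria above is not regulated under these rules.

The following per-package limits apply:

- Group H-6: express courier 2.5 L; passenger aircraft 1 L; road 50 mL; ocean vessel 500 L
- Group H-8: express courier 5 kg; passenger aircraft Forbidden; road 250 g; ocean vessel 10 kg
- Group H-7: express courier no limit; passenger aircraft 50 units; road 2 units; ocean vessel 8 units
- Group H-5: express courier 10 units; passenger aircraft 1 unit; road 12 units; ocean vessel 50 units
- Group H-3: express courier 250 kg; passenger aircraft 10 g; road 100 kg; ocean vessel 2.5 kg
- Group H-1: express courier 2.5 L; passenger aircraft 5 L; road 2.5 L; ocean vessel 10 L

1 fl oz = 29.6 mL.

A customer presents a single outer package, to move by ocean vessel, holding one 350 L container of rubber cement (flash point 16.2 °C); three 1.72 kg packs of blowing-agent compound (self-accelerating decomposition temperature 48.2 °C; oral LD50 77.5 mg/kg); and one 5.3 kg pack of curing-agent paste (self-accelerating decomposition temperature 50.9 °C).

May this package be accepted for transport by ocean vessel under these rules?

The rubber cement has flash point 16.2 °C, which is < 27 °C, so it is Group H-6 (Flammable Liquid).
Blowing-agent compound: self-accelerating decomposition temperature 48.2 °C ≤ 60 °C → Group H-8 (Self-Reactive).
Self-accelerating decomposition temperature 50.9 °C meets the Group H-8 criterion (Self-Reactive), so the curing-agent paste is Group H-8.
Total Group H-8: (three 1.72 kg packs = 5.16 kg) + 5.3 kg = 10.46 kg.
10.46 kg > 10 kg (ocean vessel limit, Group H-8) — over the limit.
Group H-6 quantity: 350 L.
350 L is within the ocean vessel limit of 500 L for Group H-6.

No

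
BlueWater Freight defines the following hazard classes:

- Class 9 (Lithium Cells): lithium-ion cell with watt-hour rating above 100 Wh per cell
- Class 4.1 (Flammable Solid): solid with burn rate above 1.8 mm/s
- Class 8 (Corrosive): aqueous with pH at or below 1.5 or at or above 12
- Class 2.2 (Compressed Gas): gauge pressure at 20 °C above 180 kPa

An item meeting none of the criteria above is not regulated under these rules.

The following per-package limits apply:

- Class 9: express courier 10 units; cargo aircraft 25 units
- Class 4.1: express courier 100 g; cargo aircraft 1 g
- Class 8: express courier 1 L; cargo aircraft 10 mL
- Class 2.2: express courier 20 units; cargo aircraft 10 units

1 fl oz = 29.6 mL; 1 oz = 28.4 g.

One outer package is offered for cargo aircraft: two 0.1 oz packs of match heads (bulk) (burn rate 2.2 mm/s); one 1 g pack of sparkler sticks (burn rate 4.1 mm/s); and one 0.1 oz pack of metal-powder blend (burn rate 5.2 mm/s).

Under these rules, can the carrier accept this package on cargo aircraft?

Match heads (bulk): burn rate 2.2 mm/s > 1.8 mm/s → Class 4.1 (Flammable Solid).
With burn rate 4.1 mm/s (> 1.8 mm/s), the sparkler sticks fall in Class 4.1.
With burn rate 5.2 mm/s (> 1.8 mm/s), the metal-powder blend falls in Class 4.1.
Total Class 4.1: (two 0.1 oz packs = 5.68 g) + 1 g + (one 0.1 oz pack = 2.84 g) = 9.52 g.
9.52 g > 1 g (cargo aircraft limit, Class 4.1) — over the limit.

No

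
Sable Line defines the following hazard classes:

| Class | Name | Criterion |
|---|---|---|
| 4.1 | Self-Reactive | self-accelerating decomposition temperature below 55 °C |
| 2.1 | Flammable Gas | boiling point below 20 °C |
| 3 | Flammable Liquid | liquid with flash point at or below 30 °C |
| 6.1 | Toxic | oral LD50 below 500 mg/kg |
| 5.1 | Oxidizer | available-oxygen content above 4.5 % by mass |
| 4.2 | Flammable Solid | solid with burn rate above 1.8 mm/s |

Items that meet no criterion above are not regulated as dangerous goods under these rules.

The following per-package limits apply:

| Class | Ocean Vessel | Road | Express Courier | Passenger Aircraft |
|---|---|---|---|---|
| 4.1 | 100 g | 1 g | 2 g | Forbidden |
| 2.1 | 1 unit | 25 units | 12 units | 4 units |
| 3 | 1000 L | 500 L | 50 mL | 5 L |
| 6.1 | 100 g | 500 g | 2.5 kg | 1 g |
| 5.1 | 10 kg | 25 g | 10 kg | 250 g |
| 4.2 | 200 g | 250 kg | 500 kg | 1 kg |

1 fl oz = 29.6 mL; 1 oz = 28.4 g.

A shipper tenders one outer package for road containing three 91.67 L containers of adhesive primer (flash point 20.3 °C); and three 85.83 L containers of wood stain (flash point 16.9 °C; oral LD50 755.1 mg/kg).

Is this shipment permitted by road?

The adhesive primer has flash point 20.3 °C, which is ≤ 30 °C, so it is Class 3 (Flammable Liquid).
Flash point 16.9 °C meets the Class 3 criterion (Flammable Liquid), so the wood stain is Class 3.
Class 3 net quantity: (three 91.67 L containers = 275.01 L) + (three 85.83 L containers = 257.49 L) = 532.5 L.
532.5 L > 500 L (road limit, Class 3) — over the limit.

No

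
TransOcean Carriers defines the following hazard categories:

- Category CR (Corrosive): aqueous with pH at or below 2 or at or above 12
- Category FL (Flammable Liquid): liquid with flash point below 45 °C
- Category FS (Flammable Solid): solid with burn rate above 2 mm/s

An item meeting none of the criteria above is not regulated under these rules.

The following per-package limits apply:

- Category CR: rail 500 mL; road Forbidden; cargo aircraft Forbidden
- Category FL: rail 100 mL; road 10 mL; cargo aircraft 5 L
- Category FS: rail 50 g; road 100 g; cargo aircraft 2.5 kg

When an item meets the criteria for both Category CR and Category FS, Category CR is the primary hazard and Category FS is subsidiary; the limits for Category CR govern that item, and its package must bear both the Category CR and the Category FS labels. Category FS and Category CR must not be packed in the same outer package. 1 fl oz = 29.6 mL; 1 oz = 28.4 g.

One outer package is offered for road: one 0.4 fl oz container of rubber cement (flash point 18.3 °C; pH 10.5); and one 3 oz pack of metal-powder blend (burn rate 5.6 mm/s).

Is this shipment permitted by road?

Flash point 18.3 °C meets the Category FL criterion (Flammable Liquid), so the rubber cement is Category FL.
With burn rate 5.6 mm/s (> 2 mm/s), the metal-powder blend falls in Category FS.
Category FS quantity: one 3 oz pack = 85.2 g.
85.2 g ≤ 100 g (road limit, Category FS) — within limit.
Category FL quantity: one 0.4 fl oz container = 11.84 mL.
11.84 mL > 10 mL (road limit, Category FL) — over the limit.
The segregation rule (Category FS with Category CR) does not apply to Category FS with Category FL.

No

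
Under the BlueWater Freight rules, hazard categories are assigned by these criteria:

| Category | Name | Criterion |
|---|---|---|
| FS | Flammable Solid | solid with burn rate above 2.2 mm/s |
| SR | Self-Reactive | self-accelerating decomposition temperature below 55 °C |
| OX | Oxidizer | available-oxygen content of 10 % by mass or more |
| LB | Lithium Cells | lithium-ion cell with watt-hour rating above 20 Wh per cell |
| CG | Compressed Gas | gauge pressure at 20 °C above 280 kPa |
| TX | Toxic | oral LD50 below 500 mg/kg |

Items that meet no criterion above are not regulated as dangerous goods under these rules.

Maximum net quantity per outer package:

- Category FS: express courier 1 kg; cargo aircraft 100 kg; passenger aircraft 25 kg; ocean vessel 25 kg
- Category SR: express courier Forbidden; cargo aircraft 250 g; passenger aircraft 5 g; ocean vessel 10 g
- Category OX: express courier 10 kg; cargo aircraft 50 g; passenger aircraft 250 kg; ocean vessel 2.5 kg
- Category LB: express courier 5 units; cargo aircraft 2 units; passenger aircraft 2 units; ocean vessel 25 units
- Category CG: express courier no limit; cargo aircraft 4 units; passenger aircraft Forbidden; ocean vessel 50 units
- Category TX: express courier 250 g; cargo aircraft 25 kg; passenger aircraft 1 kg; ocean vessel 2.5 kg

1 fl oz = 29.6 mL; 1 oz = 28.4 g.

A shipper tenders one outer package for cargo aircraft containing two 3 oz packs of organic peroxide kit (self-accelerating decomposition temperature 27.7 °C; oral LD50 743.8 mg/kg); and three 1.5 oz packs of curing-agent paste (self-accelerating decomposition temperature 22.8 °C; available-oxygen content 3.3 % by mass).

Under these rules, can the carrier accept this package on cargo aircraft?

Organic peroxide kit: self-accelerating decomposition temperature 27.7 °C < 55 °C → Category SR (Self-Reactive).
Curing-agent paste: self-accelerating decomposition temperature 22.8 °C < 55 °C → Category SR (Self-Reactive).
Total Category SR: (two 3 oz packs = 170.4 g) + (three 1.5 oz packs = 127.8 g) = 298.2 g.
That exceeds the Category SR cargo aircraft limit of 250 g.

No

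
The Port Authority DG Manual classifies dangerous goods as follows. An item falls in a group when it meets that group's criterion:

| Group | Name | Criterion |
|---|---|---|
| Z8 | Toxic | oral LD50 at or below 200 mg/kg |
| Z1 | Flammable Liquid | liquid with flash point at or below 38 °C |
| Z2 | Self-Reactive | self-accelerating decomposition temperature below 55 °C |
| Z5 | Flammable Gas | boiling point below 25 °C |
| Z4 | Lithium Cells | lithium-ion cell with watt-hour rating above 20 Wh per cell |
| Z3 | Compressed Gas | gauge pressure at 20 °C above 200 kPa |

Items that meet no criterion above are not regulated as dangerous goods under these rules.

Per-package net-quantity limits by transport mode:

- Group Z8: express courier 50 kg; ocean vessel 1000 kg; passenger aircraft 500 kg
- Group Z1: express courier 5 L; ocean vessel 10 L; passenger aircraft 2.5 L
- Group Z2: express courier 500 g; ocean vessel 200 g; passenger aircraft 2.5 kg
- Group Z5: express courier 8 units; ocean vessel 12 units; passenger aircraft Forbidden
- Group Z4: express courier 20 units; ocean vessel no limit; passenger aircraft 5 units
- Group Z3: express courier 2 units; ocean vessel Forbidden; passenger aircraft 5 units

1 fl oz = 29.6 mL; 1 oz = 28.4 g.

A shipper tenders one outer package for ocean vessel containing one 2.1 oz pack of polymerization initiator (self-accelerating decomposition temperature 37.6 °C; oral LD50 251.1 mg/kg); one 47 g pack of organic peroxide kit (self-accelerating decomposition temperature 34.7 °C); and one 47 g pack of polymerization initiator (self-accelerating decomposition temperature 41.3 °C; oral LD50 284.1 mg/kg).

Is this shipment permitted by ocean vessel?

Polymerization initiator: self-accelerating decomposition temperature 37.6 °C < 55 °C → Group Z2 (Self-Reactive).
Organic peroxide kit: self-accelerating decomposition temperature 34.7 °C < 55 °C → Group Z2 (Self-Reactive).
With self-accelerating decomposition temperature 41.3 °C (< 55 °C), the polymerization initiator falls in Group Z2.
Total Group Z2: (one 2.1 oz pack = 59.64 g) + 47 g + 47 g = 153.64 g.
153.64 g ≤ 200 g (ocean vessel limit, Group Z2) — within limit.

Yes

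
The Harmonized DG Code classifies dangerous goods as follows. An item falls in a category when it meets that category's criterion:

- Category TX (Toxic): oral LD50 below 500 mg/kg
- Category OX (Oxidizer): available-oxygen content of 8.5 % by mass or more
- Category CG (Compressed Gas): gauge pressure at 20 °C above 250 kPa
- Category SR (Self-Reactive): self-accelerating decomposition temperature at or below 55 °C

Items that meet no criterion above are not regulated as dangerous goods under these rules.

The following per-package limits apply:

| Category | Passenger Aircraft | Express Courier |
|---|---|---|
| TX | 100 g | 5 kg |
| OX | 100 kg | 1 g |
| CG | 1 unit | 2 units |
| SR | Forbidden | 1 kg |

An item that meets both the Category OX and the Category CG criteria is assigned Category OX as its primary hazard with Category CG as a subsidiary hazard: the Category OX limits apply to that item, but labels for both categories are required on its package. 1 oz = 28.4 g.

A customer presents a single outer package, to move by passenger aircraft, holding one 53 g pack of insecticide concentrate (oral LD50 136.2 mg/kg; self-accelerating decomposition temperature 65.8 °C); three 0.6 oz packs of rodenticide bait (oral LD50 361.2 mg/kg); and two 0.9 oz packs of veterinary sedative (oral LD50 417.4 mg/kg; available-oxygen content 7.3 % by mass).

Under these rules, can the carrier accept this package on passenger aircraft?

No

Insecticide concentrate: oral LD50 136.2 mg/kg < 500 mg/kg → Category TX (Toxic).
The rodenticide bait has oral LD50 361.2 mg/kg, which is < 500 mg/kg, so it is Category TX (Toxic).
The veterinary sedative has oral LD50 417.4 mg/kg, which is < 500 mg/kg, so it is Category TX (Toxic).
Category TX net quantity: 53 g + (three 0.6 oz packs = 51.12 g) + (two 0.9 oz packs = 51.12 g) = 155.24 g.
That exceeds the Category TX passenger aircraft limit of 100 g.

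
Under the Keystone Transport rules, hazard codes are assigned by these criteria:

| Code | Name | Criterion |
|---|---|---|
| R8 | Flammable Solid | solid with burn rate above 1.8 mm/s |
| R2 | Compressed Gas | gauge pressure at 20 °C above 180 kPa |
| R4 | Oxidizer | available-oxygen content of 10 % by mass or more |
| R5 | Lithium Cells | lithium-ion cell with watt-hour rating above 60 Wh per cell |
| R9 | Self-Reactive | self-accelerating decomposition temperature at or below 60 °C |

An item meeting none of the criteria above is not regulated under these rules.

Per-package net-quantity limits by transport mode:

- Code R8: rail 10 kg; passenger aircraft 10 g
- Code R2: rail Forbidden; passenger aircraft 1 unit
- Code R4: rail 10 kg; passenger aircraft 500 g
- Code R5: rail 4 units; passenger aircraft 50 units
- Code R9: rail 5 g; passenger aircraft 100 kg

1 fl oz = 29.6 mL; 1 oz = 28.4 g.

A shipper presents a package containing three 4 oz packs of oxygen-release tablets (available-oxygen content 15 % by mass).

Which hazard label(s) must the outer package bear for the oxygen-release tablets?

Code R4

Available-oxygen content 15 % by mass meets the Code R4 criterion (Oxidizer), so the oxygen-release tablets are Code R4.
Only the Code R4 label is required.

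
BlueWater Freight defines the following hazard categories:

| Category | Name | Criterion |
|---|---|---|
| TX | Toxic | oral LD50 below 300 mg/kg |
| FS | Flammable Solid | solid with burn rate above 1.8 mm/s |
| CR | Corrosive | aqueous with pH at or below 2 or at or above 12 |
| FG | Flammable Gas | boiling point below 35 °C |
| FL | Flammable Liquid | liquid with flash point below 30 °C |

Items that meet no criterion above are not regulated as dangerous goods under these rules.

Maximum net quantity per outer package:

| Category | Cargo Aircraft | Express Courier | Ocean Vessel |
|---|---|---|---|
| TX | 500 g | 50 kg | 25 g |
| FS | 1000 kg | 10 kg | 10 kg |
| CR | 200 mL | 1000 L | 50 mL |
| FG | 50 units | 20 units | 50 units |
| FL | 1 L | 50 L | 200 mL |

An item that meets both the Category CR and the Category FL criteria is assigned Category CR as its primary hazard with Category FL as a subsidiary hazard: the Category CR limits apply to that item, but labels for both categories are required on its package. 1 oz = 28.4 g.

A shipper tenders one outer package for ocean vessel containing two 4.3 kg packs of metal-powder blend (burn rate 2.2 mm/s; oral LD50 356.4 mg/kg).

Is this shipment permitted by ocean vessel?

Burn rate 2.2 mm/s meets the Category FS criterion (Flammable Solid), so the metal-powder blend is Category FS.
Category FS quantity: two 4.3 kg packs = 8.6 kg.
8.6 kg ≤ 10 kg (ocean vessel limit, Category FS) — within limit.

Yes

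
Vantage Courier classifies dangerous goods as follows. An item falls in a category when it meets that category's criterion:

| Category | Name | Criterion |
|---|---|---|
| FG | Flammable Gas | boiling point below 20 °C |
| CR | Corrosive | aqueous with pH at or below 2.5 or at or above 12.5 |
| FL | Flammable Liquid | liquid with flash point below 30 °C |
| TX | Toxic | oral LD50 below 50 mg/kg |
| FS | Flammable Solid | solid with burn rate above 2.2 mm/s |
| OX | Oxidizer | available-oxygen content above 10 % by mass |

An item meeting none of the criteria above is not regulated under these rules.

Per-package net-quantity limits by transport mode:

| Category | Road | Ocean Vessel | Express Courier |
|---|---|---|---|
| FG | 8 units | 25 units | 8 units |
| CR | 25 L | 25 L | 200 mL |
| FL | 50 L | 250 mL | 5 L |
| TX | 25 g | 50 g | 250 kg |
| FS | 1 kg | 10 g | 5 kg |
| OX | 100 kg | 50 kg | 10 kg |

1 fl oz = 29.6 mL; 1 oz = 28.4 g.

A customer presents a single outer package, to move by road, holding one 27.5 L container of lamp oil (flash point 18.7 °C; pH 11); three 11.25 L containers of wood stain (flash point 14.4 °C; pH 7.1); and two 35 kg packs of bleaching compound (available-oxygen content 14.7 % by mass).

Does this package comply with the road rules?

Flash point 18.7 °C meets the Category FL criterion (Flammable Liquid), so the lamp oil is Category FL.
The wood stain has flash point 14.4 °C, which is < 30 °C, so it is Category FL (Flammable Liquid).
The bleaching compound has available-oxygen content 14.7 % by mass, which is > 10 % by mass, so it is Category OX (Oxidizer).
Category FL net quantity: 27.5 L + (three 11.25 L containers = 33.75 L) = 61.25 L.
61.25 L > 50 L (road limit, Category FL) — over the limit.
Category OX quantity: two 35 kg packs = 70 kg.
That is within the Category OX road limit of 100 kg.

No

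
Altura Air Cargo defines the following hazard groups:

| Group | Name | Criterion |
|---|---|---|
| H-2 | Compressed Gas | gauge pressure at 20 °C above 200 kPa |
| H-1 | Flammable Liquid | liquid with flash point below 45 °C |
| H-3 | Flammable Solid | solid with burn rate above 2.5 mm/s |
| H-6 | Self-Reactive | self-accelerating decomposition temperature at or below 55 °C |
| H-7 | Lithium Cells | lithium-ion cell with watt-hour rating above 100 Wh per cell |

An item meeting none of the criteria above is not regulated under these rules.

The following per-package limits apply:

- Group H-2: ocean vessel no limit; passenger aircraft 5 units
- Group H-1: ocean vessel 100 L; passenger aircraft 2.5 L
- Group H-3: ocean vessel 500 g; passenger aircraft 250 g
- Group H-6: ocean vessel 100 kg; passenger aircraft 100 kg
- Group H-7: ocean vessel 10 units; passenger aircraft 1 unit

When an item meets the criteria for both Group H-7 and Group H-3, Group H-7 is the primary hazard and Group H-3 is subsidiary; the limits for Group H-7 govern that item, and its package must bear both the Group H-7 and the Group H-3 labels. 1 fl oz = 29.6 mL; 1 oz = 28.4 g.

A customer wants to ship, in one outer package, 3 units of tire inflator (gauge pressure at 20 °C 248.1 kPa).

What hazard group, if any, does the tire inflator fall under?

Gauge pressure at 20 °C 248.1 kPa meets the Group H-2 criterion (Compressed Gas), so the tire inflator is Group H-2.

Group H-2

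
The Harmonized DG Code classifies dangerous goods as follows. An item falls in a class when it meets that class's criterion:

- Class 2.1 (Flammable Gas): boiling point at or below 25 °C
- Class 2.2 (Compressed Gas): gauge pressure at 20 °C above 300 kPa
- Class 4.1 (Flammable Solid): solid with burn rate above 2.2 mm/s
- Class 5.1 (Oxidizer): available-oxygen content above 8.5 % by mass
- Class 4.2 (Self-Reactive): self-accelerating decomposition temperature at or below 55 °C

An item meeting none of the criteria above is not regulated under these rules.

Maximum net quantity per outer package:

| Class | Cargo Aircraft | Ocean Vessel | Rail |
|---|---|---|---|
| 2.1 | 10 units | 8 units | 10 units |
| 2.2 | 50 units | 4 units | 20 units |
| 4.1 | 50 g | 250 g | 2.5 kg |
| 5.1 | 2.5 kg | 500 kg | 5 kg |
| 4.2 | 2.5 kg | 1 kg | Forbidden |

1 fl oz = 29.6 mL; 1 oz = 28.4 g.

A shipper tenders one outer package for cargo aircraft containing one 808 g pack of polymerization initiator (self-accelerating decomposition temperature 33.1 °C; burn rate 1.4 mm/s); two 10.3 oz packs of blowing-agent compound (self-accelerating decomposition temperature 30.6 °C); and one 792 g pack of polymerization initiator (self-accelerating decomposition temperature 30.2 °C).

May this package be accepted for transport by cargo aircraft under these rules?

Yes

Polymerization initiator: self-accelerating decomposition temperature 33.1 °C ≤ 55 °C → Class 4.2 (Self-Reactive).
Self-accelerating decomposition temperature 30.6 °C meets the Class 4.2 criterion (Self-Reactive), so the blowing-agent compound is Class 4.2.
Self-accelerating decomposition temperature 30.2 °C meets the Class 4.2 criterion (Self-Reactive), so the polymerization initiator is Class 4.2.
Class 4.2 net quantity: 808 g + (two 10.3 oz packs = 585.04 g) + 792 g = 2185.04 g.
2185.04 g is within the cargo aircraft limit of 2.5 kg for Class 4.2.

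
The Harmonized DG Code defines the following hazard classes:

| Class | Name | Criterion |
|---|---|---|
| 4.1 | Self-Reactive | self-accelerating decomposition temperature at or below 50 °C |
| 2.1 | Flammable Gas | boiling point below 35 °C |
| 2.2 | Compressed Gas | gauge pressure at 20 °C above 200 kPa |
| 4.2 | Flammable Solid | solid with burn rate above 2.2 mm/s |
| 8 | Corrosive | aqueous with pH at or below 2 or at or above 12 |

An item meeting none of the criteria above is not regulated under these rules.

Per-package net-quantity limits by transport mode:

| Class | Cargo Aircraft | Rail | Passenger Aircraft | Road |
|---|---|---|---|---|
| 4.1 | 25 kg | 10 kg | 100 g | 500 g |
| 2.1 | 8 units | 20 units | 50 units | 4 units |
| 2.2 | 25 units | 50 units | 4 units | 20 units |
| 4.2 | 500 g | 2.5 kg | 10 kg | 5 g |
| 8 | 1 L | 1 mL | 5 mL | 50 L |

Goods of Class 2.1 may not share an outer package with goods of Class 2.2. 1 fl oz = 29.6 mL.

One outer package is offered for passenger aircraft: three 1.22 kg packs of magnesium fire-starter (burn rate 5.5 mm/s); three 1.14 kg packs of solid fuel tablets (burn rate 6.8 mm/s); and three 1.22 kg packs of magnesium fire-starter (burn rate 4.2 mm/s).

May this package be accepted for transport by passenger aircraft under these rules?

The magnesium fire-starter has burn rate 5.5 mm/s, which is > 2.2 mm/s, so it is Class 4.2 (Flammable Solid).
Burn rate 6.8 mm/s meets the Class 4.2 criterion (Flammable Solid), so the solid fuel tablets are Class 4.2.
The magnesium fire-starter has burn rate 4.2 mm/s, which is > 2.2 mm/s, so it is Class 4.2 (Flammable Solid).
Class 4.2 net quantity: (three 1.22 kg packs = 3.66 kg) + (three 1.14 kg packs = 3.42 kg) + (three 1.22 kg packs = 3.66 kg) = 10.74 kg.
That exceeds the Class 4.2 passenger aircraft limit of 10 kg.

No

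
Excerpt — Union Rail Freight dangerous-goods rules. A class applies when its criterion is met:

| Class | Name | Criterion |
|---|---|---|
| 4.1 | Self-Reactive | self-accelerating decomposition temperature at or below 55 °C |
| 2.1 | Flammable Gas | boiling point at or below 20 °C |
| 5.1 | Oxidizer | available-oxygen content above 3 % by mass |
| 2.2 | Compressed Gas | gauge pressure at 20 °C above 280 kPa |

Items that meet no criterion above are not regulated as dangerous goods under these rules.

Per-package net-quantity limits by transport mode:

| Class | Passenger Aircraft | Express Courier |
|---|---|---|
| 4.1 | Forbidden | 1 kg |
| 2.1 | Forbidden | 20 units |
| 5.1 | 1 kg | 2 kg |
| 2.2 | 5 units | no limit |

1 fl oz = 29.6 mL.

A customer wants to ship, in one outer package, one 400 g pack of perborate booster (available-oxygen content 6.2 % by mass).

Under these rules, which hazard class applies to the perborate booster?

The perborate booster has available-oxygen content 6.2 % by mass, which is > 3 % by mass, so it is Class 5.1 (Oxidizer).

Class 5.1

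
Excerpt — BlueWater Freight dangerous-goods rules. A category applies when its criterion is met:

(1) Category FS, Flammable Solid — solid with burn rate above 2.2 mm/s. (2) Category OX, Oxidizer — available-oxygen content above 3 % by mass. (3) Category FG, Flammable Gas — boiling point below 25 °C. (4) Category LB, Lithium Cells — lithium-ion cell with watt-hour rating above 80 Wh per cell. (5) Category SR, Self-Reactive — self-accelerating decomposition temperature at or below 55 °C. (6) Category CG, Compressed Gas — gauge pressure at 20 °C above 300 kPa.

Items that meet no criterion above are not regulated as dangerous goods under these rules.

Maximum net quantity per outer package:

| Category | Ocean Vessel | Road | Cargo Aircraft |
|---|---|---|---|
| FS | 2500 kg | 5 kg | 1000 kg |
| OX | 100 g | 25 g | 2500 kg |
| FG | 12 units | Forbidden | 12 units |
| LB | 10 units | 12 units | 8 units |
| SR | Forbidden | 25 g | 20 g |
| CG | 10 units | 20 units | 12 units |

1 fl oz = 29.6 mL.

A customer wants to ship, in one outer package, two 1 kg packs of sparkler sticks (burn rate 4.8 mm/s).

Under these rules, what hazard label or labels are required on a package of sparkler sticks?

With burn rate 4.8 mm/s (> 2.2 mm/s), the sparkler sticks fall in Category FS.
Only the Category FS label is required.

Category FS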